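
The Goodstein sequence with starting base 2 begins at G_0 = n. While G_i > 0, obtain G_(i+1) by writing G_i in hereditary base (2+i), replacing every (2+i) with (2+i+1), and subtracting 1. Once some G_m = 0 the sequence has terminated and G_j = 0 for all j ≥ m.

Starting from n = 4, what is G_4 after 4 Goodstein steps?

83

base 2: 4 = 2^2; at 3: 3^3 = 27; next = 26
base 3: 26 = 2·3^2 + 2·3 + 2; at 4: 2·4^2 + 2·4 + 2 = 42; next = 41
base 4: 41 = 2·4^2 + 2·4 + 1; at 5: 2·5^2 + 2·5 + 1 = 61; next = 60
base 5: 60 = 2·5^2 + 2·5; at 6: 2·6^2 + 2·6 = 84; next = 83
base 6: 83 = 2·6^2 + 6 + 5; at 7: 2·7^2 + 7 + 5 = 110; next = 109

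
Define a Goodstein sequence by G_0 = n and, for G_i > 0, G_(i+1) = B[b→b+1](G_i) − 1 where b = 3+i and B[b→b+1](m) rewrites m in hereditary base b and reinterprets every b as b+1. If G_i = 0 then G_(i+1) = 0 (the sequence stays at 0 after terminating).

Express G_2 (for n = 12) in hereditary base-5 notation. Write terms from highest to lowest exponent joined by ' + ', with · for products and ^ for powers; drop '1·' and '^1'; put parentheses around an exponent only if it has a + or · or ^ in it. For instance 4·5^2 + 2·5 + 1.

5^2 + 2

[0] 12 ≡ 3^2 + 3 (base 3). Lift 4: 20. −1: 19.
[1] 19 ≡ 4^2 + 3 (base 4). Lift 5: 28. −1: 27.
[2] 27 ≡ 5^2 + 2 (base 5). Lift 6: 38. −1: 37.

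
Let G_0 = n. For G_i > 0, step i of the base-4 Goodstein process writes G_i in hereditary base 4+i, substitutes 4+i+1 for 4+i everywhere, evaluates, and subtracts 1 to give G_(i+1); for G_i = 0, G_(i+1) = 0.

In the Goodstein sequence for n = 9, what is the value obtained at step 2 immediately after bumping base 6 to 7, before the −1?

i=0: 9 = 2·4 + 1 (b=4); 4→5: 2·5 + 1 = 11; 11−1 = 10
i=1: 10 = 2·5 (b=5); 5→6: 2·6 = 12; 12−1 = 11
i=2: 11 = 6 + 5 (b=6); 6→7: 7 + 5 = 12; 12−1 = 11

12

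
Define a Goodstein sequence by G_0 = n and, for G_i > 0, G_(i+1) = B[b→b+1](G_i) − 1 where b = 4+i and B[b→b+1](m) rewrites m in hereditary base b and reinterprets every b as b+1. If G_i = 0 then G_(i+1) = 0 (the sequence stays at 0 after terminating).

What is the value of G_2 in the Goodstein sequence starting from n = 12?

15

12 —HB4→ 3·4 —bump→ 3·5 = 15 —(−1)→ 14
14 —HB5→ 2·5 + 4 —bump→ 2·6 + 4 = 16 —(−1)→ 15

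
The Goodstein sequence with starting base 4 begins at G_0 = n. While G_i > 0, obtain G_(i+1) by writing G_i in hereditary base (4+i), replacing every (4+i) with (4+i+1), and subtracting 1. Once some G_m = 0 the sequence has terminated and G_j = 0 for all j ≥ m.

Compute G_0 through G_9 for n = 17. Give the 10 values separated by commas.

17, 25, 35, 39, 43, 47, 51, 55, 59, 62

G_0 = 17. HB_4(17) = 4^2 + 1. Bump = 26. G_1 = 25.
G_1 = 25. HB_5(25) = 5^2. Bump = 36. G_2 = 35.
G_2 = 35. HB_6(35) = 5·6 + 5. Bump = 40. G_3 = 39.
G_3 = 39. HB_7(39) = 5·7 + 4. Bump = 44. G_4 = 43.
G_4 = 43. HB_8(43) = 5·8 + 3. Bump = 48. G_5 = 47.
G_5 = 47. HB_9(47) = 5·9 + 2. Bump = 52. G_6 = 51.
G_6 = 51. HB_10(51) = 5·10 + 1. Bump = 56. G_7 = 55.
G_7 = 55. HB_11(55) = 5·11. Bump = 60. G_8 = 59.
G_8 = 59. HB_12(59) = 4·12 + 11. Bump = 63. G_9 = 62.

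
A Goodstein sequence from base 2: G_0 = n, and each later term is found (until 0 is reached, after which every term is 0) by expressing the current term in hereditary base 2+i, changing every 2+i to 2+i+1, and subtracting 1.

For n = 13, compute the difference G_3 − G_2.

14813

step 0: 13 = 2^(2 + 1) + 2^2 + 1; sub 3 for 2: 3^(3 + 1) + 3^3 + 1; = 109; G_1 = 109−1 = 108
step 1: 108 = 3^(3 + 1) + 3^3; sub 4 for 3: 4^(4 + 1) + 4^4; = 1280; G_2 = 1280−1 = 1279
step 2: 1279 = 4^(4 + 1) + 3·4^3 + 3·4^2 + 3·4 + 3; sub 5 for 4: 5^(5 + 1) + 3·5^3 + 3·5^2 + 3·5 + 3; = 16093; G_3 = 16093−1 = 16092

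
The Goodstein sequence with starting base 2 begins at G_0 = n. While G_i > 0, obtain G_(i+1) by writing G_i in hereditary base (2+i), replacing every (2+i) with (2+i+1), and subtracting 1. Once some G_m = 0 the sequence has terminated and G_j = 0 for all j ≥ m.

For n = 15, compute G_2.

1283

G_0=15  [base 2] 2^(2 + 1) + 2^2 + 2 + 1  →[2↦3]→  3^(3 + 1) + 3^3 + 3 + 1 = 112  −1 ⇒ G_1=111
G_1=111  [base 3] 3^(3 + 1) + 3^3 + 3  →[3↦4]→  4^(4 + 1) + 4^4 + 4 = 1284  −1 ⇒ G_2=1283
G_2=1283  [base 4] 4^(4 + 1) + 4^4 + 3  →[4↦5]→  5^(5 + 1) + 5^5 + 3 = 18753  −1 ⇒ G_3=18752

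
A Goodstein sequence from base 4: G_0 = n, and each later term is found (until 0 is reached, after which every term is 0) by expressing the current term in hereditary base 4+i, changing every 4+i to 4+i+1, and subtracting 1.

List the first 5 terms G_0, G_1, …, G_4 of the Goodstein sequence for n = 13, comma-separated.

13, 15, 17, 18, 19

step 0: 13 = 3·4 + 1; sub 5 for 4: 3·5 + 1; = 16; G_1 = 16−1 = 15
step 1: 15 = 3·5; sub 6 for 5: 3·6; = 18; G_2 = 18−1 = 17
step 2: 17 = 2·6 + 5; sub 7 for 6: 2·7 + 5; = 19; G_3 = 19−1 = 18
step 3: 18 = 2·7 + 4; sub 8 for 7: 2·8 + 4; = 20; G_4 = 20−1 = 19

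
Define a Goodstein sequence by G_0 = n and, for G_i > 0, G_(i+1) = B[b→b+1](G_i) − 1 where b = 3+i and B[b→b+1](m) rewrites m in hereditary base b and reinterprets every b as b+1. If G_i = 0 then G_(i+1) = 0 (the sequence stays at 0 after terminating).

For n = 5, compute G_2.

[0] 5 ≡ 3 + 2 (base 3). Lift 4: 6. −1: 5.
[1] 5 ≡ 4 + 1 (base 4). Lift 5: 6. −1: 5.

5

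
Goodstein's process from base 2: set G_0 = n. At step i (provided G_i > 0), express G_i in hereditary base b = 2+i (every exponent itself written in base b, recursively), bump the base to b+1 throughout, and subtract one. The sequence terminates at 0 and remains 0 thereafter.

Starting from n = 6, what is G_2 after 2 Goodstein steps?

G_0=6  [base 2] 2^2 + 2  →[2↦3]→  3^3 + 3 = 30  −1 ⇒ G_1=29
G_1=29  [base 3] 3^3 + 2  →[3↦4]→  4^4 + 2 = 258  −1 ⇒ G_2=257
G_2=257  [base 4] 4^4 + 1  →[4↦5]→  5^5 + 1 = 3126  −1 ⇒ G_3=3125

257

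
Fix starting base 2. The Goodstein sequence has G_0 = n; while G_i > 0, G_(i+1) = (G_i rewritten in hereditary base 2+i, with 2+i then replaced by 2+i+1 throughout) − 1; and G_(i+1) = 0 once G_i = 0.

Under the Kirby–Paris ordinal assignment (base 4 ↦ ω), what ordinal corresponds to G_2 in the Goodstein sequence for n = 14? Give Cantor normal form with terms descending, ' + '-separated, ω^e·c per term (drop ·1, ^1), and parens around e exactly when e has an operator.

base 2: 14 = 2^(2 + 1) + 2^2 + 2; at 3: 3^(3 + 1) + 3^3 + 3 = 111; next = 110
base 3: 110 = 3^(3 + 1) + 3^3 + 2; at 4: 4^(4 + 1) + 4^4 + 2 = 1282; next = 1281

ω^(ω + 1) + ω^ω + 1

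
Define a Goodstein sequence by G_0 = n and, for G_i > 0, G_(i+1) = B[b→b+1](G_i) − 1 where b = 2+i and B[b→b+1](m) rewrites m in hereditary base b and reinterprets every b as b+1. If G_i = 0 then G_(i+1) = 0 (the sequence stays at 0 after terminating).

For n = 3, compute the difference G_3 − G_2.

-1

3 —HB2→ 2 + 1 —bump→ 3 + 1 = 4 —(−1)→ 3
3 —HB3→ 3 —bump→ 4 = 4 —(−1)→ 3
3 —HB4→ 3 —bump→ 3 = 3 —(−1)→ 2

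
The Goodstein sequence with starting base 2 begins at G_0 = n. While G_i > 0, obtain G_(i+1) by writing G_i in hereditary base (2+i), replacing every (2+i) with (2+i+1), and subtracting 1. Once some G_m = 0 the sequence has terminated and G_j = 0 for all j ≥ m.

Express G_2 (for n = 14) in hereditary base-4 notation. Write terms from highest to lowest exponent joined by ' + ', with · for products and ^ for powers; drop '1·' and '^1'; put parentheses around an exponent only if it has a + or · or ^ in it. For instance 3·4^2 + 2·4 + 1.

base 2: 14 = 2^(2 + 1) + 2^2 + 2; at 3: 3^(3 + 1) + 3^3 + 3 = 111; next = 110
base 3: 110 = 3^(3 + 1) + 3^3 + 2; at 4: 4^(4 + 1) + 4^4 + 2 = 1282; next = 1281
base 4: 1281 = 4^(4 + 1) + 4^4 + 1; at 5: 5^(5 + 1) + 5^5 + 1 = 18751; next = 18750

4^(4 + 1) + 4^4 + 1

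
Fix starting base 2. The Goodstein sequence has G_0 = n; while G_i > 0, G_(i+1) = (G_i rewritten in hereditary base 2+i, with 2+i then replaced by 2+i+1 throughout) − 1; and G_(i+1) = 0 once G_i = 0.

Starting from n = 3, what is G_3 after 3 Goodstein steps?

2

3 —HB2→ 2 + 1 —bump→ 3 + 1 = 4 —(−1)→ 3
3 —HB3→ 3 —bump→ 4 = 4 —(−1)→ 3
3 —HB4→ 3 —bump→ 3 = 3 —(−1)→ 2
2 —HB5→ 2 —bump→ 2 = 2 —(−1)→ 1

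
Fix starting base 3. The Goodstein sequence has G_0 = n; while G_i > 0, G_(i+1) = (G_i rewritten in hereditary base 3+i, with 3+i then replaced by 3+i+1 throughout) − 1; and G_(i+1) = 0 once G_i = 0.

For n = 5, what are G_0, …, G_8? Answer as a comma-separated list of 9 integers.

i=0: 5 = 3 + 2 (b=3); 3→4: 4 + 2 = 6; 6−1 = 5
i=1: 5 = 4 + 1 (b=4); 4→5: 5 + 1 = 6; 6−1 = 5
i=2: 5 = 5 (b=5); 5→6: 6 = 6; 6−1 = 5
i=3: 5 = 5 (b=6); 6→7: 5 = 5; 5−1 = 4
i=4: 4 = 4 (b=7); 7→8: 4 = 4; 4−1 = 3
i=5: 3 = 3 (b=8); 8→9: 3 = 3; 3−1 = 2
i=6: 2 = 2 (b=9); 9→10: 2 = 2; 2−1 = 1
i=7: 1 = 1 (b=10); 10→11: 1 = 1; 1−1 = 0

5, 5, 5, 5, 4, 3, 2, 1, 0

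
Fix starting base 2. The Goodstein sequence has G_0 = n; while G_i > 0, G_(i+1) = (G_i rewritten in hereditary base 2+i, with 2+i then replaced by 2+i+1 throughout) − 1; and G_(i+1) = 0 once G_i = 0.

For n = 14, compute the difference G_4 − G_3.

307841

14 —HB2→ 2^(2 + 1) + 2^2 + 2 —bump→ 3^(3 + 1) + 3^3 + 3 = 111 —(−1)→ 110
110 —HB3→ 3^(3 + 1) + 3^3 + 2 —bump→ 4^(4 + 1) + 4^4 + 2 = 1282 —(−1)→ 1281
1281 —HB4→ 4^(4 + 1) + 4^4 + 1 —bump→ 5^(5 + 1) + 5^5 + 1 = 18751 —(−1)→ 18750
18750 —HB5→ 5^(5 + 1) + 5^5 —bump→ 6^(6 + 1) + 6^6 = 326592 —(−1)→ 326591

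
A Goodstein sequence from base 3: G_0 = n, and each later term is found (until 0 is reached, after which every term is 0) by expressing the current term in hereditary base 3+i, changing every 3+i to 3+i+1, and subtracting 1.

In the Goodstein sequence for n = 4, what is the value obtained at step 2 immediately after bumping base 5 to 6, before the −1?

i=0: 4 = 3 + 1 (b=3); 3→4: 4 + 1 = 5; 5−1 = 4
i=1: 4 = 4 (b=4); 4→5: 5 = 5; 5−1 = 4
i=2: 4 = 4 (b=5); 5→6: 4 = 4; 4−1 = 3

4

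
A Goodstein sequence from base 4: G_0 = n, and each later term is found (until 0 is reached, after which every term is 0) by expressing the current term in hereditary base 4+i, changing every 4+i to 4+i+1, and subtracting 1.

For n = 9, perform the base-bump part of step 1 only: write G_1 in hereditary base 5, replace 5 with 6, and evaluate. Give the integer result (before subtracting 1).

[0] 9 ≡ 2·4 + 1 (base 4). Lift 5: 11. −1: 10.
[1] 10 ≡ 2·5 (base 5). Lift 6: 12. −1: 11.

12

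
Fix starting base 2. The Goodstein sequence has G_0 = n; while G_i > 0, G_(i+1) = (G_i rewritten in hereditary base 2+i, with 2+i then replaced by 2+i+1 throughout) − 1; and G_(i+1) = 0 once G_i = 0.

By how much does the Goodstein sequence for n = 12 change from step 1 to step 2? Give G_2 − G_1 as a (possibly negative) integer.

base 2: 12 = 2^(2 + 1) + 2^2; at 3: 3^(3 + 1) + 3^3 = 108; next = 107
base 3: 107 = 3^(3 + 1) + 2·3^2 + 2·3 + 2; at 4: 4^(4 + 1) + 2·4^2 + 2·4 + 2 = 1066; next = 1065

958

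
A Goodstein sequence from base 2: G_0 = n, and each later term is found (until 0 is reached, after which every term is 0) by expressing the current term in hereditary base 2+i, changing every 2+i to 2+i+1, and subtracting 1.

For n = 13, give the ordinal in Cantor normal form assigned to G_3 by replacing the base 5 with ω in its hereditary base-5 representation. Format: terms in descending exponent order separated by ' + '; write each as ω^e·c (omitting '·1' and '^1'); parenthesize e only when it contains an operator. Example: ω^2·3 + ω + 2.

ω^(ω + 1) + ω^3·3 + ω^2·3 + ω·3 + 2

base 2: 13 = 2^(2 + 1) + 2^2 + 1; at 3: 3^(3 + 1) + 3^3 + 1 = 109; next = 108
base 3: 108 = 3^(3 + 1) + 3^3; at 4: 4^(4 + 1) + 4^4 = 1280; next = 1279
base 4: 1279 = 4^(4 + 1) + 3·4^3 + 3·4^2 + 3·4 + 3; at 5: 5^(5 + 1) + 3·5^3 + 3·5^2 + 3·5 + 3 = 16093; next = 16092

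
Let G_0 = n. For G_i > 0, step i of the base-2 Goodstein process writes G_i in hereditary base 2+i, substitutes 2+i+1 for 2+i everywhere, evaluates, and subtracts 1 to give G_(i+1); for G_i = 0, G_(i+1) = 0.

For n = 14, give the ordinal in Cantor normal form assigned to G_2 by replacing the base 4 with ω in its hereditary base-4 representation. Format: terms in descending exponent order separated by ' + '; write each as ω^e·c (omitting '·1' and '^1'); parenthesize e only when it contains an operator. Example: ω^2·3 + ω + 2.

ω^(ω + 1) + ω^ω + 1

G_0 = 14. HB_2(14) = 2^(2 + 1) + 2^2 + 2. Bump = 111. G_1 = 110.
G_1 = 110. HB_3(110) = 3^(3 + 1) + 3^3 + 2. Bump = 1282. G_2 = 1281.
G_2 = 1281. HB_4(1281) = 4^(4 + 1) + 4^4 + 1. Bump = 18751. G_3 = 18750.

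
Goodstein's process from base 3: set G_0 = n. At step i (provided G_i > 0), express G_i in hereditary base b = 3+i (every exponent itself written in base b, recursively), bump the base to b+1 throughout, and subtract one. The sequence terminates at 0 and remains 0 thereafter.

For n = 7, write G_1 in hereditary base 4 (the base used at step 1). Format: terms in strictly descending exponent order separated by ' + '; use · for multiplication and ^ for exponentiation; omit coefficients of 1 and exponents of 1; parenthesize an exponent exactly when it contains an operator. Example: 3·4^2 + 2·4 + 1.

2·4

step 0: 7 = 2·3 + 1; sub 4 for 3: 2·4 + 1; = 9; G_1 = 9−1 = 8
step 1: 8 = 2·4; sub 5 for 4: 2·5; = 10; G_2 = 10−1 = 9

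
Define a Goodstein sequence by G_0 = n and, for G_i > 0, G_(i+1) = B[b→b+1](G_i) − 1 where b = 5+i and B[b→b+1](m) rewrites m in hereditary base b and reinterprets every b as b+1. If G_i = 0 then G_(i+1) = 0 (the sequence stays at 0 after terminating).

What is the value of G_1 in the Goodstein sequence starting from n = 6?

6

G_0 = 6. HB_5(6) = 5 + 1. Bump = 7. G_1 = 6.
G_1 = 6. HB_6(6) = 6. Bump = 7. G_2 = 6.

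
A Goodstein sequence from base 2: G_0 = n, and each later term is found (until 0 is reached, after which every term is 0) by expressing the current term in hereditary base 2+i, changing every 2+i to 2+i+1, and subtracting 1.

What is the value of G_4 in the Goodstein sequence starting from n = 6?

step 0: 6 = 2^2 + 2; sub 3 for 2: 3^3 + 3; = 30; G_1 = 30−1 = 29
step 1: 29 = 3^3 + 2; sub 4 for 3: 4^4 + 2; = 258; G_2 = 258−1 = 257
step 2: 257 = 4^4 + 1; sub 5 for 4: 5^5 + 1; = 3126; G_3 = 3126−1 = 3125
step 3: 3125 = 5^5; sub 6 for 5: 6^6; = 46656; G_4 = 46656−1 = 46655

46655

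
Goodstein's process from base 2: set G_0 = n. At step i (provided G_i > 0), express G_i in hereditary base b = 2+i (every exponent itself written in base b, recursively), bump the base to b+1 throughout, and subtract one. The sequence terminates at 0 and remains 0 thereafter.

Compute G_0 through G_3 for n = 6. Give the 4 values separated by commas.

base 2: 6 = 2^2 + 2; at 3: 3^3 + 3 = 30; next = 29
base 3: 29 = 3^3 + 2; at 4: 4^4 + 2 = 258; next = 257
base 4: 257 = 4^4 + 1; at 5: 5^5 + 1 = 3126; next = 3125

6, 29, 257, 3125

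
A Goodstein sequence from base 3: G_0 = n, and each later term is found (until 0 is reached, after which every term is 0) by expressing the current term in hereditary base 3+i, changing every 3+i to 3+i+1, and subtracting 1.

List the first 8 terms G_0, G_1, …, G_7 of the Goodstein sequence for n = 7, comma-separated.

base 3: 7 = 2·3 + 1; at 4: 2·4 + 1 = 9; next = 8
base 4: 8 = 2·4; at 5: 2·5 = 10; next = 9
base 5: 9 = 5 + 4; at 6: 6 + 4 = 10; next = 9
base 6: 9 = 6 + 3; at 7: 7 + 3 = 10; next = 9
base 7: 9 = 7 + 2; at 8: 8 + 2 = 10; next = 9
base 8: 9 = 8 + 1; at 9: 9 + 1 = 10; next = 9
base 9: 9 = 9; at 10: 10 = 10; next = 9

7, 8, 9, 9, 9, 9, 9, 9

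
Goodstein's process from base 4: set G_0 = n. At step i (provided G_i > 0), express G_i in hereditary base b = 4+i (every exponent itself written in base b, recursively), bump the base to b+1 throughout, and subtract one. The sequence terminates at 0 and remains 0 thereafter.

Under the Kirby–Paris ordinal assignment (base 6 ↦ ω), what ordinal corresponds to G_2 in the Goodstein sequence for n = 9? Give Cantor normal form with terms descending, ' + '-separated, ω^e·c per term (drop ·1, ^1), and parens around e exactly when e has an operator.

G_0 = 9. HB_4(9) = 2·4 + 1. Bump = 11. G_1 = 10.
G_1 = 10. HB_5(10) = 2·5. Bump = 12. G_2 = 11.
G_2 = 11. HB_6(11) = 6 + 5. Bump = 12. G_3 = 11.

ω + 5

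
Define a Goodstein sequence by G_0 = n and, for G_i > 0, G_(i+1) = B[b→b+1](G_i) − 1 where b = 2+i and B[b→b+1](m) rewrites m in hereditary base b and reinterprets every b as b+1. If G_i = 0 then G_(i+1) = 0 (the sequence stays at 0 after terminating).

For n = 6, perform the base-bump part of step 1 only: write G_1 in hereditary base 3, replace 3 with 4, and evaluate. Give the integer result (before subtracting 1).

i=0: 6 = 2^2 + 2 (b=2); 2→3: 3^3 + 3 = 30; 30−1 = 29
i=1: 29 = 3^3 + 2 (b=3); 3→4: 4^4 + 2 = 258; 258−1 = 257

258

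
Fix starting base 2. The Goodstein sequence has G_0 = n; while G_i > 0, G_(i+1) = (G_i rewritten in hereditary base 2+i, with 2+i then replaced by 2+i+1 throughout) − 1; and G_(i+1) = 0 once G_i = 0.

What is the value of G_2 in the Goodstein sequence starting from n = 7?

259

[0] 7 ≡ 2^2 + 2 + 1 (base 2). Lift 3: 31. −1: 30.
[1] 30 ≡ 3^3 + 3 (base 3). Lift 4: 260. −1: 259.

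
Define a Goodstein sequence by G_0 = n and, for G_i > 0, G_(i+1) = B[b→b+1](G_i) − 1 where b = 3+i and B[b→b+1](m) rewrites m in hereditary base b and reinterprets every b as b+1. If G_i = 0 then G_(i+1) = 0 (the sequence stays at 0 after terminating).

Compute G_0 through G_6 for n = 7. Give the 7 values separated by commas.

G_0 = 7. HB_3(7) = 2·3 + 1. Bump = 9. G_1 = 8.
G_1 = 8. HB_4(8) = 2·4. Bump = 10. G_2 = 9.
G_2 = 9. HB_5(9) = 5 + 4. Bump = 10. G_3 = 9.
G_3 = 9. HB_6(9) = 6 + 3. Bump = 10. G_4 = 9.
G_4 = 9. HB_7(9) = 7 + 2. Bump = 10. G_5 = 9.
G_5 = 9. HB_8(9) = 8 + 1. Bump = 10. G_6 = 9.

7, 8, 9, 9, 9, 9, 9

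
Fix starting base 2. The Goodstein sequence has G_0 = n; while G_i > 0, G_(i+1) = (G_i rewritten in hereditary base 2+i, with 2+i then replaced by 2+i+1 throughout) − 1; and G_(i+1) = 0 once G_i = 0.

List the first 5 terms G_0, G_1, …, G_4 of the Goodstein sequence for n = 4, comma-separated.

4, 26, 41, 60, 83

(0) 4|_2 = 2^2 ↦ 3^3|_3 = 27 ⇒ 26
(1) 26|_3 = 2·3^2 + 2·3 + 2 ↦ 2·4^2 + 2·4 + 2|_4 = 42 ⇒ 41
(2) 41|_4 = 2·4^2 + 2·4 + 1 ↦ 2·5^2 + 2·5 + 1|_5 = 61 ⇒ 60
(3) 60|_5 = 2·5^2 + 2·5 ↦ 2·6^2 + 2·6|_6 = 84 ⇒ 83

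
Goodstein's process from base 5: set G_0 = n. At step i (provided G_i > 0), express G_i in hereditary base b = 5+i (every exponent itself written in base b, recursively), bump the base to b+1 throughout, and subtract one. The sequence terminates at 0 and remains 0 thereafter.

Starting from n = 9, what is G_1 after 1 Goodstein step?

9

G_0 = 9. HB_5(9) = 5 + 4. Bump = 10. G_1 = 9.
G_1 = 9. HB_6(9) = 6 + 3. Bump = 10. G_2 = 9.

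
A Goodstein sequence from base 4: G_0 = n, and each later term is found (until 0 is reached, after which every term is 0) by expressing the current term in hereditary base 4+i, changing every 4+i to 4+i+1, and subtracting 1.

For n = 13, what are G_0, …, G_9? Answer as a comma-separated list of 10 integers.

13, 15, 17, 18, 19, 20, 21, 22, 23, 23

13 —HB4→ 3·4 + 1 —bump→ 3·5 + 1 = 16 —(−1)→ 15
15 —HB5→ 3·5 —bump→ 3·6 = 18 —(−1)→ 17
17 —HB6→ 2·6 + 5 —bump→ 2·7 + 5 = 19 —(−1)→ 18
18 —HB7→ 2·7 + 4 —bump→ 2·8 + 4 = 20 —(−1)→ 19
19 —HB8→ 2·8 + 3 —bump→ 2·9 + 3 = 21 —(−1)→ 20
20 —HB9→ 2·9 + 2 —bump→ 2·10 + 2 = 22 —(−1)→ 21
21 —HB10→ 2·10 + 1 —bump→ 2·11 + 1 = 23 —(−1)→ 22
22 —HB11→ 2·11 —bump→ 2·12 = 24 —(−1)→ 23
23 —HB12→ 12 + 11 —bump→ 13 + 11 = 24 —(−1)→ 23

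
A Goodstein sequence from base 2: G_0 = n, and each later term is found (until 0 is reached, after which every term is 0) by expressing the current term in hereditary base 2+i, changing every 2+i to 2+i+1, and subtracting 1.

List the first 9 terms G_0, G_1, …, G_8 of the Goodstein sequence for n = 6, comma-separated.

step 0: 6 = 2^2 + 2; sub 3 for 2: 3^3 + 3; = 30; G_1 = 30−1 = 29
step 1: 29 = 3^3 + 2; sub 4 for 3: 4^4 + 2; = 258; G_2 = 258−1 = 257
step 2: 257 = 4^4 + 1; sub 5 for 4: 5^5 + 1; = 3126; G_3 = 3126−1 = 3125
step 3: 3125 = 5^5; sub 6 for 5: 6^6; = 46656; G_4 = 46656−1 = 46655
step 4: 46655 = 5·6^5 + 5·6^4 + 5·6^3 + 5·6^2 + 5·6 + 5; sub 7 for 6: 5·7^5 + 5·7^4 + 5·7^3 + 5·7^2 + 5·7 + 5; = 98040; G_5 = 98040−1 = 98039
step 5: 98039 = 5·7^5 + 5·7^4 + 5·7^3 + 5·7^2 + 5·7 + 4; sub 8 for 7: 5·8^5 + 5·8^4 + 5·8^3 + 5·8^2 + 5·8 + 4; = 187244; G_6 = 187244−1 = 187243
step 6: 187243 = 5·8^5 + 5·8^4 + 5·8^3 + 5·8^2 + 5·8 + 3; sub 9 for 8: 5·9^5 + 5·9^4 + 5·9^3 + 5·9^2 + 5·9 + 3; = 332148; G_7 = 332148−1 = 332147
step 7: 332147 = 5·9^5 + 5·9^4 + 5·9^3 + 5·9^2 + 5·9 + 2; sub 10 for 9: 5·10^5 + 5·10^4 + 5·10^3 + 5·10^2 + 5·10 + 2; = 555552; G_8 = 555552−1 = 555551

6, 29, 257, 3125, 46655, 98039, 187243, 332147, 555551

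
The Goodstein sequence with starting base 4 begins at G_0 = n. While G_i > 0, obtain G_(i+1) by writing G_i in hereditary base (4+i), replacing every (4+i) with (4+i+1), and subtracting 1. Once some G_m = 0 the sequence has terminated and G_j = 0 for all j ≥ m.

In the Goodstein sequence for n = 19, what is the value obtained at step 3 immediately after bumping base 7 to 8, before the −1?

64

(0) 19|_4 = 4^2 + 3 ↦ 5^2 + 3|_5 = 28 ⇒ 27
(1) 27|_5 = 5^2 + 2 ↦ 6^2 + 2|_6 = 38 ⇒ 37
(2) 37|_6 = 6^2 + 1 ↦ 7^2 + 1|_7 = 50 ⇒ 49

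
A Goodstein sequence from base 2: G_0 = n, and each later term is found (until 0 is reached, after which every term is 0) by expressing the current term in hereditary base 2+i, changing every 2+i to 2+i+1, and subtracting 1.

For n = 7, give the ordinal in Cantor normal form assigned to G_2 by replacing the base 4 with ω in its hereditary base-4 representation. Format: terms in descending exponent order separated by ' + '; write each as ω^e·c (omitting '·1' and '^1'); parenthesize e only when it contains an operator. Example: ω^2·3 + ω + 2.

ω^ω + 3

base 2: 7 = 2^2 + 2 + 1; at 3: 3^3 + 3 + 1 = 31; next = 30
base 3: 30 = 3^3 + 3; at 4: 4^4 + 4 = 260; next = 259
base 4: 259 = 4^4 + 3; at 5: 5^5 + 3 = 3128; next = 3127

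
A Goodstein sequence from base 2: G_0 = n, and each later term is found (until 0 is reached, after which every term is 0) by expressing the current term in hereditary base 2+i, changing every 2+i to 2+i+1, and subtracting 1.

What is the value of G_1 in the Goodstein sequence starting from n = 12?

107

12 —HB2→ 2^(2 + 1) + 2^2 —bump→ 3^(3 + 1) + 3^3 = 108 —(−1)→ 107
107 —HB3→ 3^(3 + 1) + 2·3^2 + 2·3 + 2 —bump→ 4^(4 + 1) + 2·4^2 + 2·4 + 2 = 1066 —(−1)→ 1065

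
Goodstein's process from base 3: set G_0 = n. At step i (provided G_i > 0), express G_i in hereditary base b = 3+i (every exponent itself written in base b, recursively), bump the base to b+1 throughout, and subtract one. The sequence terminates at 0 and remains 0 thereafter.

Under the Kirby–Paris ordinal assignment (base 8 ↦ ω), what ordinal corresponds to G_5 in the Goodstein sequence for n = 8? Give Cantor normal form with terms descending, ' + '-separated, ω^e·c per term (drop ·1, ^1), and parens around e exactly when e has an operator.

[0] 8 ≡ 2·3 + 2 (base 3). Lift 4: 10. −1: 9.
[1] 9 ≡ 2·4 + 1 (base 4). Lift 5: 11. −1: 10.
[2] 10 ≡ 2·5 (base 5). Lift 6: 12. −1: 11.
[3] 11 ≡ 6 + 5 (base 6). Lift 7: 12. −1: 11.
[4] 11 ≡ 7 + 4 (base 7). Lift 8: 12. −1: 11.

ω + 3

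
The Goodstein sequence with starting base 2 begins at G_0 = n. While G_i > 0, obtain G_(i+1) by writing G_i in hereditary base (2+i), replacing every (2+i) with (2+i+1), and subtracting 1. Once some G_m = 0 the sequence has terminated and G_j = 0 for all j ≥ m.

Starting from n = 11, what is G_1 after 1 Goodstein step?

step 0: 11 = 2^(2 + 1) + 2 + 1; sub 3 for 2: 3^(3 + 1) + 3 + 1; = 85; G_1 = 85−1 = 84
step 1: 84 = 3^(3 + 1) + 3; sub 4 for 3: 4^(4 + 1) + 4; = 1028; G_2 = 1028−1 = 1027

84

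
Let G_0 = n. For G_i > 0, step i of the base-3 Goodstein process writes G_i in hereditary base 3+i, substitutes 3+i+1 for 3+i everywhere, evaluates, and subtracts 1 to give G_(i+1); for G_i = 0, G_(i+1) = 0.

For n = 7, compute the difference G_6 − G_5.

0

7 —HB3→ 2·3 + 1 —bump→ 2·4 + 1 = 9 —(−1)→ 8
8 —HB4→ 2·4 —bump→ 2·5 = 10 —(−1)→ 9
9 —HB5→ 5 + 4 —bump→ 6 + 4 = 10 —(−1)→ 9
9 —HB6→ 6 + 3 —bump→ 7 + 3 = 10 —(−1)→ 9
9 —HB7→ 7 + 2 —bump→ 8 + 2 = 10 —(−1)→ 9
9 —HB8→ 8 + 1 —bump→ 9 + 1 = 10 —(−1)→ 9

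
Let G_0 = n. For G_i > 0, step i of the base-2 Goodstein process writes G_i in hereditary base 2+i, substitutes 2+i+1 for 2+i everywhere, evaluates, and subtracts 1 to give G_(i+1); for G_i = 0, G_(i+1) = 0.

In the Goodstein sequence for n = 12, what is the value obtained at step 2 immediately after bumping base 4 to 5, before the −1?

base 2: 12 = 2^(2 + 1) + 2^2; at 3: 3^(3 + 1) + 3^3 = 108; next = 107
base 3: 107 = 3^(3 + 1) + 2·3^2 + 2·3 + 2; at 4: 4^(4 + 1) + 2·4^2 + 2·4 + 2 = 1066; next = 1065
base 4: 1065 = 4^(4 + 1) + 2·4^2 + 2·4 + 1; at 5: 5^(5 + 1) + 2·5^2 + 2·5 + 1 = 15686; next = 15685

15686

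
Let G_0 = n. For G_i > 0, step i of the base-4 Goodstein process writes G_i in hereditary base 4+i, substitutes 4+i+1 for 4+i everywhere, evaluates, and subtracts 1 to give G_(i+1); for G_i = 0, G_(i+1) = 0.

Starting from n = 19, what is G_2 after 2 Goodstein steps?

i=0: 19 = 4^2 + 3 (b=4); 4→5: 5^2 + 3 = 28; 28−1 = 27
i=1: 27 = 5^2 + 2 (b=5); 5→6: 6^2 + 2 = 38; 38−1 = 37
i=2: 37 = 6^2 + 1 (b=6); 6→7: 7^2 + 1 = 50; 50−1 = 49

37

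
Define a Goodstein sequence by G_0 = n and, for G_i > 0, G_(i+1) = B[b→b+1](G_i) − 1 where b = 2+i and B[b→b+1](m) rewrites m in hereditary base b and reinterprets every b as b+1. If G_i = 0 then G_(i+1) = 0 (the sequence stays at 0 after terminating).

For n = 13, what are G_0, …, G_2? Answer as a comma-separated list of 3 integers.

base 2: 13 = 2^(2 + 1) + 2^2 + 1; at 3: 3^(3 + 1) + 3^3 + 1 = 109; next = 108
base 3: 108 = 3^(3 + 1) + 3^3; at 4: 4^(4 + 1) + 4^4 = 1280; next = 1279

13, 108, 1279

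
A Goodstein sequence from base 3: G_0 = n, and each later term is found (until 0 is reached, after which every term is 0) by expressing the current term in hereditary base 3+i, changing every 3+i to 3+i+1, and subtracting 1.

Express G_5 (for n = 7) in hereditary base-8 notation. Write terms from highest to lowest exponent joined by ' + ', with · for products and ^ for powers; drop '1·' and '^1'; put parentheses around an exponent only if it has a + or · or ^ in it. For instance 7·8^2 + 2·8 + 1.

step 0: 7 = 2·3 + 1; sub 4 for 3: 2·4 + 1; = 9; G_1 = 9−1 = 8
step 1: 8 = 2·4; sub 5 for 4: 2·5; = 10; G_2 = 10−1 = 9
step 2: 9 = 5 + 4; sub 6 for 5: 6 + 4; = 10; G_3 = 10−1 = 9
step 3: 9 = 6 + 3; sub 7 for 6: 7 + 3; = 10; G_4 = 10−1 = 9
step 4: 9 = 7 + 2; sub 8 for 7: 8 + 2; = 10; G_5 = 10−1 = 9
step 5: 9 = 8 + 1; sub 9 for 8: 9 + 1; = 10; G_6 = 10−1 = 9

8 + 1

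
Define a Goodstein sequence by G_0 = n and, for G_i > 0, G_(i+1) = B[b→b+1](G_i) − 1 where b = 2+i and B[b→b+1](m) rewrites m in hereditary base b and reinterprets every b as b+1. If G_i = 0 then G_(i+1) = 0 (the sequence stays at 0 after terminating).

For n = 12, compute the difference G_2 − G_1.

958

[0] 12 ≡ 2^(2 + 1) + 2^2 (base 2). Lift 3: 108. −1: 107.
[1] 107 ≡ 3^(3 + 1) + 2·3^2 + 2·3 + 2 (base 3). Lift 4: 1066. −1: 1065.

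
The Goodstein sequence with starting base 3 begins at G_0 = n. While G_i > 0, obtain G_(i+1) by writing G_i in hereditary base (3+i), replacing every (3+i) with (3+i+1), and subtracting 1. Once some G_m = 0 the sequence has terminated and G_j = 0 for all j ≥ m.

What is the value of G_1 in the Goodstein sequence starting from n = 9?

15

G_0 = 9. HB_3(9) = 3^2. Bump = 16. G_1 = 15.
G_1 = 15. HB_4(15) = 3·4 + 3. Bump = 18. G_2 = 17.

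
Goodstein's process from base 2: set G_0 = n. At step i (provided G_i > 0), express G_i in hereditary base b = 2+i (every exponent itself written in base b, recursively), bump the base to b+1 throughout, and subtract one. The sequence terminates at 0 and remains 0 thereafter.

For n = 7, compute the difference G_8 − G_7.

(0) 7|_2 = 2^2 + 2 + 1 ↦ 3^3 + 3 + 1|_3 = 31 ⇒ 30
(1) 30|_3 = 3^3 + 3 ↦ 4^4 + 4|_4 = 260 ⇒ 259
(2) 259|_4 = 4^4 + 3 ↦ 5^5 + 3|_5 = 3128 ⇒ 3127
(3) 3127|_5 = 5^5 + 2 ↦ 6^6 + 2|_6 = 46658 ⇒ 46657
(4) 46657|_6 = 6^6 + 1 ↦ 7^7 + 1|_7 = 823544 ⇒ 823543
(5) 823543|_7 = 7^7 ↦ 8^8|_8 = 16777216 ⇒ 16777215
(6) 16777215|_8 = 7·8^7 + 7·8^6 + 7·8^5 + 7·8^4 + 7·8^3 + 7·8^2 + 7·8 + 7 ↦ 7·9^7 + 7·9^6 + 7·9^5 + 7·9^4 + 7·9^3 + 7·9^2 + 7·9 + 7|_9 = 37665880 ⇒ 37665879
(7) 37665879|_9 = 7·9^7 + 7·9^6 + 7·9^5 + 7·9^4 + 7·9^3 + 7·9^2 + 7·9 + 6 ↦ 7·10^7 + 7·10^6 + 7·10^5 + 7·10^4 + 7·10^3 + 7·10^2 + 7·10 + 6|_10 = 77777776 ⇒ 77777775

40111896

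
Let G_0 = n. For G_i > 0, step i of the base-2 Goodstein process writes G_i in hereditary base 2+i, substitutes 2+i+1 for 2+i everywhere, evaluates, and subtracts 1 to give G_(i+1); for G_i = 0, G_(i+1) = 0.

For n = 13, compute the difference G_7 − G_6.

3352567376

base 2: 13 = 2^(2 + 1) + 2^2 + 1; at 3: 3^(3 + 1) + 3^3 + 1 = 109; next = 108
base 3: 108 = 3^(3 + 1) + 3^3; at 4: 4^(4 + 1) + 4^4 = 1280; next = 1279
base 4: 1279 = 4^(4 + 1) + 3·4^3 + 3·4^2 + 3·4 + 3; at 5: 5^(5 + 1) + 3·5^3 + 3·5^2 + 3·5 + 3 = 16093; next = 16092
base 5: 16092 = 5^(5 + 1) + 3·5^3 + 3·5^2 + 3·5 + 2; at 6: 6^(6 + 1) + 3·6^3 + 3·6^2 + 3·6 + 2 = 280712; next = 280711
base 6: 280711 = 6^(6 + 1) + 3·6^3 + 3·6^2 + 3·6 + 1; at 7: 7^(7 + 1) + 3·7^3 + 3·7^2 + 3·7 + 1 = 5765999; next = 5765998
base 7: 5765998 = 7^(7 + 1) + 3·7^3 + 3·7^2 + 3·7; at 8: 8^(8 + 1) + 3·8^3 + 3·8^2 + 3·8 = 134219480; next = 134219479
base 8: 134219479 = 8^(8 + 1) + 3·8^3 + 3·8^2 + 2·8 + 7; at 9: 9^(9 + 1) + 3·9^3 + 3·9^2 + 2·9 + 7 = 3486786856; next = 3486786855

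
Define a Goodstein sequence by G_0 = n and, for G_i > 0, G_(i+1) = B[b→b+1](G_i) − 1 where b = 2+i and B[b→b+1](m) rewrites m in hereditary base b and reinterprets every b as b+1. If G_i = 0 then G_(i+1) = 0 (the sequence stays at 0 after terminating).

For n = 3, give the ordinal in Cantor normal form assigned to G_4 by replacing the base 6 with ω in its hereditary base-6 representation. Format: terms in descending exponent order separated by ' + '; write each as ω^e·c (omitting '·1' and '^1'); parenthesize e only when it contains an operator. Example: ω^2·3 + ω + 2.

1

base 2: 3 = 2 + 1; at 3: 3 + 1 = 4; next = 3
base 3: 3 = 3; at 4: 4 = 4; next = 3
base 4: 3 = 3; at 5: 3 = 3; next = 2
base 5: 2 = 2; at 6: 2 = 2; next = 1
base 6: 1 = 1; at 7: 1 = 1; next = 0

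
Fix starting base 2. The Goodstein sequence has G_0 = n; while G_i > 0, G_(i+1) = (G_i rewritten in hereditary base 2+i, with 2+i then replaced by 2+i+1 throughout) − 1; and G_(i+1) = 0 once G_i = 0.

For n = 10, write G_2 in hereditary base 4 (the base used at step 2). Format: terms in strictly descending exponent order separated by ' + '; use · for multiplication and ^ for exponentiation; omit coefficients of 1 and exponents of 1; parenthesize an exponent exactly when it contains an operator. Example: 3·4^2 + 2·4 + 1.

[0] 10 ≡ 2^(2 + 1) + 2 (base 2). Lift 3: 84. −1: 83.
[1] 83 ≡ 3^(3 + 1) + 2 (base 3). Lift 4: 1026. −1: 1025.
[2] 1025 ≡ 4^(4 + 1) + 1 (base 4). Lift 5: 15626. −1: 15625.

4^(4 + 1) + 1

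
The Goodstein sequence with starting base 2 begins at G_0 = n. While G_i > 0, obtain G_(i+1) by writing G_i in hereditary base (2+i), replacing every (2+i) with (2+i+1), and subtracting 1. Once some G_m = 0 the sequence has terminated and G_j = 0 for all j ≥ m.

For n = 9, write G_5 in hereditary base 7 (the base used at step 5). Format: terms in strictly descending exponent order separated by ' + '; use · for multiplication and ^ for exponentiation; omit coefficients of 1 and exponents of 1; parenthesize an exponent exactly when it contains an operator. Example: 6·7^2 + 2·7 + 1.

3·7^7 + 3·7^3 + 3·7^2 + 3·7

base 2: 9 = 2^(2 + 1) + 1; at 3: 3^(3 + 1) + 1 = 82; next = 81
base 3: 81 = 3^(3 + 1); at 4: 4^(4 + 1) = 1024; next = 1023
base 4: 1023 = 3·4^4 + 3·4^3 + 3·4^2 + 3·4 + 3; at 5: 3·5^5 + 3·5^3 + 3·5^2 + 3·5 + 3 = 9843; next = 9842
base 5: 9842 = 3·5^5 + 3·5^3 + 3·5^2 + 3·5 + 2; at 6: 3·6^6 + 3·6^3 + 3·6^2 + 3·6 + 2 = 140744; next = 140743
base 6: 140743 = 3·6^6 + 3·6^3 + 3·6^2 + 3·6 + 1; at 7: 3·7^7 + 3·7^3 + 3·7^2 + 3·7 + 1 = 2471827; next = 2471826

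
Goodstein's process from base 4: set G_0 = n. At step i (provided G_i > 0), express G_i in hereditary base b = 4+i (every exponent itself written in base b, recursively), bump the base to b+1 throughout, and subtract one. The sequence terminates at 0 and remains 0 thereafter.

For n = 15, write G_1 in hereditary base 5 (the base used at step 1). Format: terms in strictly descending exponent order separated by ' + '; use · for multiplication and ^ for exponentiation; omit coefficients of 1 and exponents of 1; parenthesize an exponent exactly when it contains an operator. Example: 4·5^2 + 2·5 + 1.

3·5 + 2

[0] 15 ≡ 3·4 + 3 (base 4). Lift 5: 18. −1: 17.
[1] 17 ≡ 3·5 + 2 (base 5). Lift 6: 20. −1: 19.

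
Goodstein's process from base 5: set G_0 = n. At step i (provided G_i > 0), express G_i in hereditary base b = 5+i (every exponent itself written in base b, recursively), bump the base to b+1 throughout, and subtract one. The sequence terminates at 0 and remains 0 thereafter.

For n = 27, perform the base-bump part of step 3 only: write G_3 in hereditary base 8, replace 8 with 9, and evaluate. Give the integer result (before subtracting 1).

70

base 5: 27 = 5^2 + 2; at 6: 6^2 + 2 = 38; next = 37
base 6: 37 = 6^2 + 1; at 7: 7^2 + 1 = 50; next = 49
base 7: 49 = 7^2; at 8: 8^2 = 64; next = 63
base 8: 63 = 7·8 + 7; at 9: 7·9 + 7 = 70; next = 69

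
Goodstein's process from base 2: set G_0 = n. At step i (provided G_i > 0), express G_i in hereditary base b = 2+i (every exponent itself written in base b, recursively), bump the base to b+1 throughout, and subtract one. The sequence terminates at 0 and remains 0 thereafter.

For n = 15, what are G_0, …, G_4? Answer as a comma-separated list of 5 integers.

15, 111, 1283, 18752, 326593

i=0: 15 = 2^(2 + 1) + 2^2 + 2 + 1 (b=2); 2→3: 3^(3 + 1) + 3^3 + 3 + 1 = 112; 112−1 = 111
i=1: 111 = 3^(3 + 1) + 3^3 + 3 (b=3); 3→4: 4^(4 + 1) + 4^4 + 4 = 1284; 1284−1 = 1283
i=2: 1283 = 4^(4 + 1) + 4^4 + 3 (b=4); 4→5: 5^(5 + 1) + 5^5 + 3 = 18753; 18753−1 = 18752
i=3: 18752 = 5^(5 + 1) + 5^5 + 2 (b=5); 5→6: 6^(6 + 1) + 6^6 + 2 = 326594; 326594−1 = 326593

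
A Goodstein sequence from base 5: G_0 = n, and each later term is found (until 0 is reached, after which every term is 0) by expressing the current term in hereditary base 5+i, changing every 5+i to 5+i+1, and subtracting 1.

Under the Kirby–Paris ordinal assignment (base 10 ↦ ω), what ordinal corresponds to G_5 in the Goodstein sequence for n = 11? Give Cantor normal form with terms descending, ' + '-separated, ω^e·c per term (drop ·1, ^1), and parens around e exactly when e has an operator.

[0] 11 ≡ 2·5 + 1 (base 5). Lift 6: 13. −1: 12.
[1] 12 ≡ 2·6 (base 6). Lift 7: 14. −1: 13.
[2] 13 ≡ 7 + 6 (base 7). Lift 8: 14. −1: 13.
[3] 13 ≡ 8 + 5 (base 8). Lift 9: 14. −1: 13.
[4] 13 ≡ 9 + 4 (base 9). Lift 10: 14. −1: 13.
[5] 13 ≡ 10 + 3 (base 10). Lift 11: 14. −1: 13.

ω + 3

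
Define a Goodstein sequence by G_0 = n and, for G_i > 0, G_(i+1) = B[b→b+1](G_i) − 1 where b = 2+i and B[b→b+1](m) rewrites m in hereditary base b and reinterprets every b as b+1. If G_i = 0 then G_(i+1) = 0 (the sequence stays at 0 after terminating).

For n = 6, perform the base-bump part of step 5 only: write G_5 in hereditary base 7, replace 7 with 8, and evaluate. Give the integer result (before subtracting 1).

base 2: 6 = 2^2 + 2; at 3: 3^3 + 3 = 30; next = 29
base 3: 29 = 3^3 + 2; at 4: 4^4 + 2 = 258; next = 257
base 4: 257 = 4^4 + 1; at 5: 5^5 + 1 = 3126; next = 3125
base 5: 3125 = 5^5; at 6: 6^6 = 46656; next = 46655
base 6: 46655 = 5·6^5 + 5·6^4 + 5·6^3 + 5·6^2 + 5·6 + 5; at 7: 5·7^5 + 5·7^4 + 5·7^3 + 5·7^2 + 5·7 + 5 = 98040; next = 98039
base 7: 98039 = 5·7^5 + 5·7^4 + 5·7^3 + 5·7^2 + 5·7 + 4; at 8: 5·8^5 + 5·8^4 + 5·8^3 + 5·8^2 + 5·8 + 4 = 187244; next = 187243

187244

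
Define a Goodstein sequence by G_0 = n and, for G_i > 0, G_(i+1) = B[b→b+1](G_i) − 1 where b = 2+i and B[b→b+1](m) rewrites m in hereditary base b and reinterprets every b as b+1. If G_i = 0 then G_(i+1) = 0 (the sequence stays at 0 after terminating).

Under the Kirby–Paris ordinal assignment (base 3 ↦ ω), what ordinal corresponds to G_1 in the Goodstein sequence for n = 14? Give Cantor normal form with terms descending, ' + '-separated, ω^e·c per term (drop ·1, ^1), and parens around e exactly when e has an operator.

14 —HB2→ 2^(2 + 1) + 2^2 + 2 —bump→ 3^(3 + 1) + 3^3 + 3 = 111 —(−1)→ 110
110 —HB3→ 3^(3 + 1) + 3^3 + 2 —bump→ 4^(4 + 1) + 4^4 + 2 = 1282 —(−1)→ 1281

ω^(ω + 1) + ω^ω + 2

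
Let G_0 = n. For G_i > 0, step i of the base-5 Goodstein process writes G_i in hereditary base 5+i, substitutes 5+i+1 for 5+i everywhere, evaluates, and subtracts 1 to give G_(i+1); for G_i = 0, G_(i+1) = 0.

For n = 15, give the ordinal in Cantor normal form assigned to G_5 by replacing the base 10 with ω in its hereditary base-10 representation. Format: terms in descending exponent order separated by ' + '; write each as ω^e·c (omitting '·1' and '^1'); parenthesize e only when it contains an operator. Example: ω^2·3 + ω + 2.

ω·2 + 1

[0] 15 ≡ 3·5 (base 5). Lift 6: 18. −1: 17.
[1] 17 ≡ 2·6 + 5 (base 6). Lift 7: 19. −1: 18.
[2] 18 ≡ 2·7 + 4 (base 7). Lift 8: 20. −1: 19.
[3] 19 ≡ 2·8 + 3 (base 8). Lift 9: 21. −1: 20.
[4] 20 ≡ 2·9 + 2 (base 9). Lift 10: 22. −1: 21.
[5] 21 ≡ 2·10 + 1 (base 10). Lift 11: 23. −1: 22.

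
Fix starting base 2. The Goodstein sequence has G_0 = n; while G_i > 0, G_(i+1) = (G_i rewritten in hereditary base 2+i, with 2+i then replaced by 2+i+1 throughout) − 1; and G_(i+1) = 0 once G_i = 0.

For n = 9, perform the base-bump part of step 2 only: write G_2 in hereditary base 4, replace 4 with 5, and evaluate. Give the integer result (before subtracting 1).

9843

i=0: 9 = 2^(2 + 1) + 1 (b=2); 2→3: 3^(3 + 1) + 1 = 82; 82−1 = 81
i=1: 81 = 3^(3 + 1) (b=3); 3→4: 4^(4 + 1) = 1024; 1024−1 = 1023
i=2: 1023 = 3·4^4 + 3·4^3 + 3·4^2 + 3·4 + 3 (b=4); 4→5: 3·5^5 + 3·5^3 + 3·5^2 + 3·5 + 3 = 9843; 9843−1 = 9842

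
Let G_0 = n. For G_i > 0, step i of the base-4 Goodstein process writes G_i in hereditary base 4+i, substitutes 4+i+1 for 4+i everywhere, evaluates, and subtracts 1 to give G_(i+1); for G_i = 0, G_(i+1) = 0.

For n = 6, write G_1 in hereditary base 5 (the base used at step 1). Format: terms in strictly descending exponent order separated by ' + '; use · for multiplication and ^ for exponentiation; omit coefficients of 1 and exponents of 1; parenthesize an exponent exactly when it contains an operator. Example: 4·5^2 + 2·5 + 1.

5 + 1

G_0=6  [base 4] 4 + 2  →[4↦5]→  5 + 2 = 7  −1 ⇒ G_1=6
G_1=6  [base 5] 5 + 1  →[5↦6]→  6 + 1 = 7  −1 ⇒ G_2=6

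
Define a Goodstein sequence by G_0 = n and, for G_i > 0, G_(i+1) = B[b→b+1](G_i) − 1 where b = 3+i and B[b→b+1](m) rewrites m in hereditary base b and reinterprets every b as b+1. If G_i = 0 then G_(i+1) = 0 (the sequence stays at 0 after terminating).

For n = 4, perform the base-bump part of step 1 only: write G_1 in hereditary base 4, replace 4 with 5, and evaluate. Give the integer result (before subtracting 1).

4 —HB3→ 3 + 1 —bump→ 4 + 1 = 5 —(−1)→ 4
4 —HB4→ 4 —bump→ 5 = 5 —(−1)→ 4

5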